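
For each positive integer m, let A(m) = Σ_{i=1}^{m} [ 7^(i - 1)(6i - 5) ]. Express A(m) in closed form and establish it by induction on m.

A(m) = 7^m(m - 1) + 1

We claim A(m) = 7^m(m - 1) + 1 for all m ≥ 1.
Base case (m = 1): A(1) = 1, and the closed form gives 1. They agree.
Inductive step: suppose the statement holds for some i ≥ 1, so A(i) = 7^i(i - 1) + 1.
Then A(i+1) = A(i) + (7^i(6i + 1)) = (7^i(i - 1) + 1) + (7^i(6i + 1)).
Simplifying, A(i+1) = 7^(i + 1)i + 1 = 7^(i+1)((i+1) - 1) + 1,
which is the closed form with m = i+1.
Hence, by induction on m, the claim holds for every m ≥ 1.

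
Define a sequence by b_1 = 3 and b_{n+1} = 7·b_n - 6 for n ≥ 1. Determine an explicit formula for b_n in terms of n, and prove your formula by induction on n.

b_n = 2·7^(n - 1) + 1

Computing the first terms: b_1 = 3, b_2 = 15, b_3 = 99. This suggests b_n = 2·7^(n - 1) + 1.
When n = 1: the formula gives 3 = 3 = b_1.
For the inductive step, assume it holds for an arbitrary k ≥ 1, so b_k = 2·7^(k - 1) + 1.
Then b_{k+1} = 7·b_k - 6 = 7·(2·7^(k - 1) + 1) - 6 = 2·7^k + 1 = 2·7^((k+1) - 1) + 1,
which is the claimed formula at n = k+1.
Hence, by induction on n, the claim holds for every n ≥ 1.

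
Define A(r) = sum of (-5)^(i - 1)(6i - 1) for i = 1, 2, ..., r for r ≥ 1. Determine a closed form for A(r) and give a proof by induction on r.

A(r) = -(-5)^r·r

We claim A(r) = -(-5)^r·r for all r ≥ 1.
Base case (r = 1): A(1) = 5, and the closed form gives 5. They agree.
Suppose the result is true for r = i, so A(i) = -(-5)^i·i.
Then A(i+1) = A(i) + ((-5)^i(6i + 5)) = (-(-5)^i·i) + ((-5)^i(6i + 5)).
Simplifying, A(i+1) = 5(-5)^i(i + 1) = -(-5)^(i+1)·(i+1),
which is the closed form with r = i+1.
This completes the induction.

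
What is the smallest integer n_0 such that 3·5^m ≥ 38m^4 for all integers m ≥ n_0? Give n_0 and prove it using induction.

At m = 6: 46875 < 49248, so the inequality fails and n_0 ≥ 7. We prove 3·5^m ≥ 38m^4 for all m ≥ 7.
When m = 7: 3·5^m = 234375 and 38m^4 = 91238, so 234375 ≥ 91238.
Inductive step: assume the claim holds for m = i, so 3·5^i ≥ 38i^4.
Then 3·5^(i + 1) = 5·(3·5^i) ≥ 5·(38i^4).
Also, for i ≥ 7 we have 5·(38i^4) ≥ 38(i+1)^4, since 5 ≥ (1 + 1/i)^4 for all i ≥ 7.
Combining, 3·5^(i + 1) ≥ 38(i+1)^4.
By the principle of mathematical induction, the result holds for all m ≥ 7.
Hence the smallest such n_0 is 7.

n_0 = 7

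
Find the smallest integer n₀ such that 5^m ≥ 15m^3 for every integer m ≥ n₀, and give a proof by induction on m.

n₀ = 5

At m = 4: 625 < 960, so the inequality fails and n₀ ≥ 5. We prove 5^m ≥ 15m^3 for all m ≥ 5.
When m = 5: 5^m = 3125 and 15m^3 = 1875, so 3125 ≥ 1875.
Suppose the result is true for m = r, so 5^r ≥ 15r^3.
Then 5^(r + 1) = 5·(5^r) ≥ 5·(15r^3).
Also, for r ≥ 5 we have 5·(15r^3) ≥ 15(r+1)^3, since 5 ≥ (1 + 1/r)^3 for all r ≥ 5.
Combining, 5^(r + 1) ≥ 15(r+1)^3.
By the principle of mathematical induction, the result holds for all m ≥ 5.
Hence the smallest such n₀ is 5.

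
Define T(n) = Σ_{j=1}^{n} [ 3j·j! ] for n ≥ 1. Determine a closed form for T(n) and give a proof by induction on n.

T(n) = (3n + 3)n! - 3

We claim T(n) = (3n + 3)n! - 3 for all n ≥ 1.
For the base case n = 1: T(1) = 3, and the closed form gives 3. They agree.
For the inductive step, assume it holds for an arbitrary j ≥ 1, so T(j) = (3j + 3)j! - 3.
Then T(j+1) = T(j) + (3(j + 1)(j + 1)!) = ((3j + 3)j! - 3) + (3(j + 1)(j + 1)!).
Simplifying, T(j+1) = (3(j+1) + 3)(j+1)! - 3,
which is the closed form with n = j+1.
By the principle of mathematical induction, the result holds for all n ≥ 1.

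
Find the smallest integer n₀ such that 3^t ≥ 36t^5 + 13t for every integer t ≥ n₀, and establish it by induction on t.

At t = 15: 14348907 < 27337695, so the inequality fails and n₀ ≥ 16. We prove 3^t ≥ 36t^5 + 13t for all t ≥ 16.
Base case (t = 16): 3^t = 43046721 and 36t^5 + 13t = 37748944, so 43046721 ≥ 37748944.
Inductive step: assume the claim holds for t = r, so 3^r ≥ 36r^5 + 13r.
Then 3^(r + 1) = 3·(3^r) ≥ 3·(36r^5 + 13r).
Also, for r ≥ 16 we have 3·(36r^5 + 13r) ≥ 36(r+1)^5 + 13(r+1), since 3·(36r^5 + 13r) − (36(r+1)^5 + 13(r+1)) = 72r^5 - 180r^4 - 360r^3 - 360r^2 - 154r - 49, which is nonnegative for all r ≥ 16.
Combining, 3^(r + 1) ≥ 36(r+1)^5 + 13(r+1).
By the principle of mathematical induction, the result holds for all t ≥ 16.
Hence the smallest such n₀ is 16.

n₀ = 16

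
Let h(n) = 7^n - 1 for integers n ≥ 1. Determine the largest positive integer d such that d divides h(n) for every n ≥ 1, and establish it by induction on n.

Computing the first values: h(1) = 6 and h(2) = 48; gcd(6, 48) = 6, so d ≤ 6.
We prove 6 | 7^n - 1 for all n ≥ 1 by induction on n.
Base case (n = 1): h(1) = 6 = 6·(1), so 6 | h(1).
For the inductive step, assume it holds for an arbitrary r ≥ 1, i.e. 6 | h(r). Then
7^{r+1} − 1^{r+1} = 7·7^r − 1·1^r = 7·(7^r − 1^r) + (6)·1^r. The first term is divisible by 6 by the inductive hypothesis, and the second term (6)·1^r is divisible by 6 since 6 | 6. Hence 6 | h(r+1).
This completes the induction.
Therefore the largest such d is 6.

d = 6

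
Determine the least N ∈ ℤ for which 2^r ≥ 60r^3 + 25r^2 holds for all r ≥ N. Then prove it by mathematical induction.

At r = 18: 262144 < 358020, so the inequality fails and N ≥ 19. We prove 2^r ≥ 60r^3 + 25r^2 for all r ≥ 19.
When r = 19: 2^r = 524288 and 60r^3 + 25r^2 = 420565, so 524288 ≥ 420565.
Inductive step: assume the claim holds for r = p, so 2^p ≥ 60p^3 + 25p^2.
Then 2^(p + 1) = 2·(2^p) ≥ 2·(60p^3 + 25p^2).
Also, for p ≥ 19 we have 2·(60p^3 + 25p^2) ≥ 60(p+1)^3 + 25(p+1)^2, since 2·(60p^3 + 25p^2) − (60(p+1)^3 + 25(p+1)^2) = 60p^3 - 155p^2 - 230p - 85, which is nonnegative for all p ≥ 19.
Combining, 2^(p + 1) ≥ 60(p+1)^3 + 25(p+1)^2.
Hence, by induction on r, the claim holds for every r ≥ 19.
Hence the smallest such N is 19.

N = 19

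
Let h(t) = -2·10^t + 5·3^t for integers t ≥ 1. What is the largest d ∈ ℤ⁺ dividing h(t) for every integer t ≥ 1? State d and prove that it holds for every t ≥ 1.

d = 5

Computing the first values: h(1) = -5 and h(2) = -155; gcd(-5, -155) = 5, so d ≤ 5.
We prove 5 | -2·10^t + 5·3^t for all t ≥ 1 by induction on t.
For the base case t = 1: h(1) = -5 = 5·(-1), so 5 | h(1).
Inductive step: suppose the statement holds for some k ≥ 1, i.e. 5 | h(k). Then
h(k+1) − 10·h(k) = (-2·10^(k+1) + 5·3^(k+1)) − 10·(-2·10^k + 5·3^k) = (5)·3^k·(3 − 10) = (-35)·3^k. Since 5 | h(k) by the inductive hypothesis, 5 | 10·h(k); and 5 | -35 since -35 = 5·-7. Therefore 5 | h(k+1).
Hence, by induction on t, the claim holds for every t ≥ 1.
Therefore the largest such d is 5.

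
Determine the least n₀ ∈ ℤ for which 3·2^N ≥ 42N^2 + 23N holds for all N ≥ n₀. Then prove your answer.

At N = 10: 3072 < 4430, so the inequality fails and n₀ ≥ 11. We prove 3·2^N ≥ 42N^2 + 23N for all N ≥ 11.
For the base case N = 11: 3·2^N = 6144 and 42N^2 + 23N = 5335, so 6144 ≥ 5335.
Suppose the result is true for N = p, so 3·2^p ≥ 42p^2 + 23p.
Then 3·2^(p + 1) = 2·(3·2^p) ≥ 2·(42p^2 + 23p).
Also, for p ≥ 11 we have 2·(42p^2 + 23p) ≥ 42(p+1)^2 + 23(p+1), since 2·(42p^2 + 23p) − (42(p+1)^2 + 23(p+1)) = 42p^2 - 61p - 65, which is nonnegative for all p ≥ 11.
Combining, 3·2^(p + 1) ≥ 42(p+1)^2 + 23(p+1).
By induction, the statement is established for all N ≥ 11.
Hence the smallest such n₀ is 11.

n₀ = 11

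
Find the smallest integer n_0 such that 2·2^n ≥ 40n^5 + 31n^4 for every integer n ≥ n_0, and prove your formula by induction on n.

n_0 = 29

At n = 28: 536870912 < 707469056, so the inequality fails and n_0 ≥ 29. We prove 2·2^n ≥ 40n^5 + 31n^4 for all n ≥ 29.
Base step (n = 29): 2·2^n = 1073741824 and 40n^5 + 31n^4 = 842371671, so 1073741824 ≥ 842371671.
Inductive step: assume the claim holds for n = m, so 2·2^m ≥ 40m^5 + 31m^4.
Then 2·2^(m + 1) = 2·(2·2^m) ≥ 2·(40m^5 + 31m^4).
Also, for m ≥ 29 we have 2·(40m^5 + 31m^4) ≥ 40(m+1)^5 + 31(m+1)^4, since 2·(40m^5 + 31m^4) − (40(m+1)^5 + 31(m+1)^4) = 40m^5 - 169m^4 - 524m^3 - 586m^2 - 324m - 71, which is nonnegative for all m ≥ 29.
Combining, 2·2^(m + 1) ≥ 40(m+1)^5 + 31(m+1)^4.
By induction, the statement is established for all n ≥ 29.
Hence the smallest such n_0 is 29.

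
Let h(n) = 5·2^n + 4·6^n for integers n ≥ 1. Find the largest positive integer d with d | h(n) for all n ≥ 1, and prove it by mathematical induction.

Computing the first values: h(1) = 34 and h(2) = 164; gcd(34, 164) = 2, so d ≤ 2.
We prove 2 | 5·2^n + 4·6^n for all n ≥ 1 by induction on n.
Base step (n = 1): h(1) = 34 = 2·(17), so 2 | h(1).
For the inductive step, assume it holds for an arbitrary r ≥ 1, i.e. 2 | h(r). Then
h(r+1) − 6·h(r) = (5·2^(r+1) + 4·6^(r+1)) − 6·(5·2^r + 4·6^r) = (5)·2^r·(2 − 6) = (-20)·2^r. Since 2 | h(r) by the inductive hypothesis, 2 | 6·h(r); and 2 | -20 since -20 = 2·-10. Therefore 2 | h(r+1).
This completes the induction.
Therefore the largest such d is 2.

d = 2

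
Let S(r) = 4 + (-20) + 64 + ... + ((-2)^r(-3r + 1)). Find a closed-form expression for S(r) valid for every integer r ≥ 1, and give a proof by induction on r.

We claim S(r) = (-2)^(r + 1)r for all r ≥ 1.
For the base case r = 1: S(1) = 4, and the closed form gives 4. They agree.
For the inductive step, assume it holds for an arbitrary i ≥ 1, so S(i) = (-2)^(i + 1)i.
Then S(i+1) = S(i) + (2(-2)^i(3i + 2)) = ((-2)^(i + 1)i) + (2(-2)^i(3i + 2)).
Simplifying, S(i+1) = (-2)^(i + 2)(i + 1) = (-2)^((i+1) + 1)(i+1),
which is the closed form with r = i+1.
Hence, by induction on r, the claim holds for every r ≥ 1.

S(r) = (-2)^(r + 1)r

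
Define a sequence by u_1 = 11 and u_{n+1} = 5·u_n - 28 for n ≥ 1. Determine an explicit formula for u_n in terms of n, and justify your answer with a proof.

Computing the first terms: u_1 = 11, u_2 = 27, u_3 = 107. This suggests u_n = 4·5^(n - 1) + 7.
For the base case n = 1: the formula gives 11 = 11 = u_1.
For the inductive step, assume it holds for an arbitrary k ≥ 1, so u_k = 4·5^(k - 1) + 7.
Then u_{k+1} = 5·u_k - 28 = 5·(4·5^(k - 1) + 7) - 28 = 4·5^k + 7 = 4·5^((k+1) - 1) + 7,
which is the claimed formula at n = k+1.
By the principle of mathematical induction, the result holds for all n ≥ 1.

u_n = 4·5^(n - 1) + 7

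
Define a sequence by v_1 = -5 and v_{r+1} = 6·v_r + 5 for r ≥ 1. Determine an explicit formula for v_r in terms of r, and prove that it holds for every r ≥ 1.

Computing the first terms: v_1 = -5, v_2 = -25, v_3 = -145. This suggests v_r = -4·6^(r - 1) - 1.
For the base case r = 1: the formula gives -5 = -5 = v_1.
Inductive step: suppose the statement holds for some j ≥ 1, so v_j = -4·6^(j - 1) - 1.
Then v_{j+1} = 6·v_j + 5 = 6·(-4·6^(j - 1) - 1) + 5 = -4·6^j - 1 = -4·6^((j+1) - 1) - 1,
which is the claimed formula at r = j+1.
Hence, by induction on r, the claim holds for every r ≥ 1.

v_r = -4·6^(r - 1) - 1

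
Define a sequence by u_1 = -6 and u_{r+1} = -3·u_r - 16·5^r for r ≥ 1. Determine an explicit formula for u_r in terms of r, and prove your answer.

u_r = 4(-3)^(r - 1) - 2·5^r

Computing the first terms: u_1 = -6, u_2 = -62, u_3 = -214. This suggests u_r = 4(-3)^(r - 1) - 2·5^r.
Base step (r = 1): the formula gives -6 = -6 = u_1.
Inductive step: suppose the statement holds for some p ≥ 1, so u_p = 4(-3)^(p - 1) - 2·5^p.
Then u_{p+1} = -3·u_p - 16·5^p = -3·(4(-3)^(p - 1) - 2·5^p) - 16·5^p = 4(-3)^p - 2·5^(p + 1) = 4(-3)^((p+1) - 1) - 2·5^(p+1),
which is the claimed formula at r = p+1.
This completes the induction.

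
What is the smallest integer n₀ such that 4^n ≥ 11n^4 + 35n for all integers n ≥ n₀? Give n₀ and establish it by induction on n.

At n = 7: 16384 < 26656, so the inequality fails and n₀ ≥ 8. We prove 4^n ≥ 11n^4 + 35n for all n ≥ 8.
When n = 8: 4^n = 65536 and 11n^4 + 35n = 45336, so 65536 ≥ 45336.
Suppose the result is true for n = r, so 4^r ≥ 11r^4 + 35r.
Then 4^(r + 1) = 4·(4^r) ≥ 4·(11r^4 + 35r).
Also, for r ≥ 8 we have 4·(11r^4 + 35r) ≥ 11(r+1)^4 + 35(r+1), since 4·(11r^4 + 35r) − (11(r+1)^4 + 35(r+1)) = 33r^4 - 44r^3 - 66r^2 + 61r - 46, which is nonnegative for all r ≥ 8.
Combining, 4^(r + 1) ≥ 11(r+1)^4 + 35(r+1).
By the principle of mathematical induction, the result holds for all n ≥ 8.
Hence the smallest such n₀ is 8.

n₀ = 8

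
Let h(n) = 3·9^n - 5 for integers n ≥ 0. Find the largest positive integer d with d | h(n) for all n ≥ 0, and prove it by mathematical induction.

d = 2

Computing the first values: h(0) = -2 and h(1) = 22; gcd(-2, 22) = 2, so d ≤ 2.
We prove 2 | 3·9^n - 5 for all n ≥ 0 by induction on n.
Base step (n = 0): h(0) = -2 = 2·(-1), so 2 | h(0).
Inductive step: assume the claim holds for n = j, i.e. 2 | h(j). Then
h(j+1) = 3·9^(j+1) - 5 = 9·(3·9^j - 5) + 40 = 9·h(j) + 40. The first term is divisible by 2 by the inductive hypothesis, and 40 is divisible by 2. Hence 2 | h(j+1).
By the principle of mathematical induction, the result holds for all n ≥ 0.
Therefore the largest such d is 2.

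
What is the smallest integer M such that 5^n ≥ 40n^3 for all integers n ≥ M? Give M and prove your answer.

At n = 5: 3125 < 5000, so the inequality fails and M ≥ 6. We prove 5^n ≥ 40n^3 for all n ≥ 6.
Base case (n = 6): 5^n = 15625 and 40n^3 = 8640, so 15625 ≥ 8640.
Inductive step: assume the claim holds for n = p, so 5^p ≥ 40p^3.
Then 5^(p + 1) = 5·(5^p) ≥ 5·(40p^3).
Also, for p ≥ 6 we have 5·(40p^3) ≥ 40(p+1)^3, since 5 ≥ (1 + 1/p)^3 for all p ≥ 6.
Combining, 5^(p + 1) ≥ 40(p+1)^3.
By induction, the statement is established for all n ≥ 6.
Hence the smallest such M is 6.

M = 6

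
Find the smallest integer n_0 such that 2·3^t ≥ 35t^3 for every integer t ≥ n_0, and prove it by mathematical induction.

n_0 = 9

At t = 8: 13122 < 17920, so the inequality fails and n_0 ≥ 9. We prove 2·3^t ≥ 35t^3 for all t ≥ 9.
Base case (t = 9): 2·3^t = 39366 and 35t^3 = 25515, so 39366 ≥ 25515.
For the inductive step, assume it holds for an arbitrary j ≥ 9, so 2·3^j ≥ 35j^3.
Then 2·3^(j + 1) = 3·(2·3^j) ≥ 3·(35j^3).
Also, for j ≥ 9 we have 3·(35j^3) ≥ 35(j+1)^3, since 3 ≥ (1 + 1/j)^3 for all j ≥ 9.
Combining, 2·3^(j + 1) ≥ 35(j+1)^3.
This completes the induction.
Hence the smallest such n_0 is 9.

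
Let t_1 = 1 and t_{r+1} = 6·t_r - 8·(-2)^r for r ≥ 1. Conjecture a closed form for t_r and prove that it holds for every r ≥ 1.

Computing the first terms: t_1 = 1, t_2 = 22, t_3 = 100. This suggests t_r = (-2)^r + 3·6^(r - 1).
When r = 1: the formula gives 1 = 1 = t_1.
Suppose the result is true for r = j, so t_j = (-2)^j + 3·6^(j - 1).
Then t_{j+1} = 6·t_j - 8·(-2)^j = 6·((-2)^j + 3·6^(j - 1)) - 8·(-2)^j = (-2)^(j + 1) + 3·6^j = (-2)^(j+1) + 3·6^((j+1) - 1),
which is the claimed formula at r = j+1.
This completes the induction.

t_r = (-2)^r + 3·6^(r - 1)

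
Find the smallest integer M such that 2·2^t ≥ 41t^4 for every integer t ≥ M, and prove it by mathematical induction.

M = 23

At t = 22: 8388608 < 9604496, so the inequality fails and M ≥ 23. We prove 2·2^t ≥ 41t^4 for all t ≥ 23.
Base case (t = 23): 2·2^t = 16777216 and 41t^4 = 11473481, so 16777216 ≥ 11473481.
Inductive step: assume the claim holds for t = m, so 2·2^m ≥ 41m^4.
Then 2·2^(m + 1) = 2·(2·2^m) ≥ 2·(41m^4).
Also, for m ≥ 23 we have 2·(41m^4) ≥ 41(m+1)^4, since 2 ≥ (1 + 1/m)^4 for all m ≥ 23.
Combining, 2·2^(m + 1) ≥ 41(m+1)^4.
By the principle of mathematical induction, the result holds for all t ≥ 23.
Hence the smallest such M is 23.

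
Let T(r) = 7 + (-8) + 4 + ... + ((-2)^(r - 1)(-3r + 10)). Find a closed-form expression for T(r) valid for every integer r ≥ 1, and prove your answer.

We claim T(r) = (-2)^r(r - 3) + 3 for all r ≥ 1.
Base case (r = 1): T(1) = 7, and the closed form gives 7. They agree.
Inductive step: assume the claim holds for r = m, so T(m) = (-2)^m(m - 3) + 3.
Then T(m+1) = T(m) + ((-2)^m(-3m + 7)) = ((-2)^m(m - 3) + 3) + ((-2)^m(-3m + 7)).
Simplifying, T(m+1) = (-2)^(m + 1)m + (-2)^(m + 2) + 3 = (-2)^(m+1)((m+1) - 3) + 3,
which is the closed form with r = m+1.
By induction, the statement is established for all r ≥ 1.

T(r) = (-2)^r(r - 3) + 3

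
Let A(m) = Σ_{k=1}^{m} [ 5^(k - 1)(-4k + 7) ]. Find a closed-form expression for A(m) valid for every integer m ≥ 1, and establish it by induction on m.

A(m) = 5^m(-m + 2) - 2

We claim A(m) = 5^m(-m + 2) - 2 for all m ≥ 1.
Base case (m = 1): A(1) = 3, and the closed form gives 3. They agree.
Suppose the result is true for m = k, so A(k) = 5^k(-k + 2) - 2.
Then A(k+1) = A(k) + (5^k(-4k + 3)) = (5^k(-k + 2) - 2) + (5^k(-4k + 3)).
Simplifying, A(k+1) = -5^(k + 1)k + 5^(k + 1) - 2 = 5^(k+1)(-(k+1) + 2) - 2,
which is the closed form with m = k+1.
This completes the induction.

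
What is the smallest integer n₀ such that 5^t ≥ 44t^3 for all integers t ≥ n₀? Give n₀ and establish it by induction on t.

n₀ = 6

At t = 5: 3125 < 5500, so the inequality fails and n₀ ≥ 6. We prove 5^t ≥ 44t^3 for all t ≥ 6.
Base step (t = 6): 5^t = 15625 and 44t^3 = 9504, so 15625 ≥ 9504.
For the inductive step, assume it holds for an arbitrary j ≥ 6, so 5^j ≥ 44j^3.
Then 5^(j + 1) = 5·(5^j) ≥ 5·(44j^3).
Also, for j ≥ 6 we have 5·(44j^3) ≥ 44(j+1)^3, since 5 ≥ (1 + 1/j)^3 for all j ≥ 6.
Combining, 5^(j + 1) ≥ 44(j+1)^3.
Hence, by induction on t, the claim holds for every t ≥ 6.
Hence the smallest such n₀ is 6.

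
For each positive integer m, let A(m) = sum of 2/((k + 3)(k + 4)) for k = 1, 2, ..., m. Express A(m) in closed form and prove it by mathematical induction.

We claim A(m) = m/(2(m + 4)) for all m ≥ 1.
Base step (m = 1): A(1) = 1/10, and the closed form gives 1/10. They agree.
Suppose the result is true for m = k, so A(k) = k/(2(k + 4)).
Then A(k+1) = A(k) + (2/((k + 4)(k + 5))) = (k/(2(k + 4))) + (2/((k + 4)(k + 5))).
Simplifying, A(k+1) = (k + 1)/(2(k + 5)) = (k+1)/(2((k+1) + 4)),
which is the closed form with m = k+1.
By induction, the statement is established for all m ≥ 1.

A(m) = m/(2(m + 4))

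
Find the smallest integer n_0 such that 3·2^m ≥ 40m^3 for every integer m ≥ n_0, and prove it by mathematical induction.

n_0 = 16

At m = 15: 98304 < 135000, so the inequality fails and n_0 ≥ 16. We prove 3·2^m ≥ 40m^3 for all m ≥ 16.
For the base case m = 16: 3·2^m = 196608 and 40m^3 = 163840, so 196608 ≥ 163840.
Inductive step: assume the claim holds for m = r, so 3·2^r ≥ 40r^3.
Then 3·2^(r + 1) = 2·(3·2^r) ≥ 2·(40r^3).
Also, for r ≥ 16 we have 2·(40r^3) ≥ 40(r+1)^3, since 2 ≥ (1 + 1/r)^3 for all r ≥ 16.
Combining, 3·2^(r + 1) ≥ 40(r+1)^3.
By induction, the statement is established for all m ≥ 16.
Hence the smallest such n_0 is 16.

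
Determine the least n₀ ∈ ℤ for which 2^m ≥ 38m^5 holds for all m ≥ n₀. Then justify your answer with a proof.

n₀ = 30

At m = 29: 536870912 < 779423662, so the inequality fails and n₀ ≥ 30. We prove 2^m ≥ 38m^5 for all m ≥ 30.
For the base case m = 30: 2^m = 1073741824 and 38m^5 = 923400000, so 1073741824 ≥ 923400000.
Suppose the result is true for m = p, so 2^p ≥ 38p^5.
Then 2^(p + 1) = 2·(2^p) ≥ 2·(38p^5).
Also, for p ≥ 30 we have 2·(38p^5) ≥ 38(p+1)^5, since 2 ≥ (1 + 1/p)^5 for all p ≥ 30.
Combining, 2^(p + 1) ≥ 38(p+1)^5.
This completes the induction.
Hence the smallest such n₀ is 30.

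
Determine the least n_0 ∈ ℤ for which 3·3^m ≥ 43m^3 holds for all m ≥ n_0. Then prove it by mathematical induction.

n_0 = 9

At m = 8: 19683 < 22016, so the inequality fails and n_0 ≥ 9. We prove 3·3^m ≥ 43m^3 for all m ≥ 9.
For the base case m = 9: 3·3^m = 59049 and 43m^3 = 31347, so 59049 ≥ 31347.
For the inductive step, assume it holds for an arbitrary r ≥ 9, so 3·3^r ≥ 43r^3.
Then 3·3^(r + 1) = 3·(3·3^r) ≥ 3·(43r^3).
Also, for r ≥ 9 we have 3·(43r^3) ≥ 43(r+1)^3, since 3 ≥ (1 + 1/r)^3 for all r ≥ 9.
Combining, 3·3^(r + 1) ≥ 43(r+1)^3.
By induction, the statement is established for all m ≥ 9.
Hence the smallest such n_0 is 9.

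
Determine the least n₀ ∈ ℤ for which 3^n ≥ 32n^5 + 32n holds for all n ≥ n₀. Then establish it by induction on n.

n₀ = 16

At n = 15: 14348907 < 24300480, so the inequality fails and n₀ ≥ 16. We prove 3^n ≥ 32n^5 + 32n for all n ≥ 16.
When n = 16: 3^n = 43046721 and 32n^5 + 32n = 33554944, so 43046721 ≥ 33554944.
Inductive step: suppose the statement holds for some m ≥ 16, so 3^m ≥ 32m^5 + 32m.
Then 3^(m + 1) = 3·(3^m) ≥ 3·(32m^5 + 32m).
Also, for m ≥ 16 we have 3·(32m^5 + 32m) ≥ 32(m+1)^5 + 32(m+1), since 3·(32m^5 + 32m) − (32(m+1)^5 + 32(m+1)) = 64m^5 - 160m^4 - 320m^3 - 320m^2 - 96m - 64, which is nonnegative for all m ≥ 16.
Combining, 3^(m + 1) ≥ 32(m+1)^5 + 32(m+1).
By the principle of mathematical induction, the result holds for all n ≥ 16.
Hence the smallest such n₀ is 16.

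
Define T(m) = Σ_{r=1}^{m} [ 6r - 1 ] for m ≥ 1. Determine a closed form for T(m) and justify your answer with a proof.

We claim T(m) = m(3m + 2) for all m ≥ 1.
For the base case m = 1: T(1) = 5, and the closed form gives 5. They agree.
Suppose the result is true for m = r, so T(r) = r(3r + 2).
Then T(r+1) = T(r) + (6r + 5) = (r(3r + 2)) + (6r + 5).
Simplifying, T(r+1) = (r + 1)(3r + 5) = (r+1)(3(r+1) + 2),
which is the closed form with m = r+1.
Hence, by induction on m, the claim holds for every m ≥ 1.

T(m) = m(3m + 2)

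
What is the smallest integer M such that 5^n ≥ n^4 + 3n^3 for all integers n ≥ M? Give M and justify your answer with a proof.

At n = 3: 125 < 162, so the inequality fails and M ≥ 4. We prove 5^n ≥ n^4 + 3n^3 for all n ≥ 4.
Base step (n = 4): 5^n = 625 and n^4 + 3n^3 = 448, so 625 ≥ 448.
Inductive step: suppose the statement holds for some m ≥ 4, so 5^m ≥ m^4 + 3m^3.
Then 5^(m + 1) = 5·(5^m) ≥ 5·(m^4 + 3m^3).
Also, for m ≥ 4 we have 5·(m^4 + 3m^3) ≥ (m+1)^4 + 3(m+1)^3, since 5·(m^4 + 3m^3) − ((m+1)^4 + 3(m+1)^3) = 4m^4 + 8m^3 - 15m^2 - 13m - 4, which is nonnegative for all m ≥ 4.
Combining, 5^(m + 1) ≥ (m+1)^4 + 3(m+1)^3.
By the principle of mathematical induction, the result holds for all n ≥ 4.
Hence the smallest such M is 4.

M = 4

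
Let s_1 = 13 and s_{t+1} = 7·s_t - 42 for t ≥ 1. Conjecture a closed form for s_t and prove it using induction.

s_t = 6·7^(t - 1) + 7

Computing the first terms: s_1 = 13, s_2 = 49, s_3 = 301. This suggests s_t = 6·7^(t - 1) + 7.
When t = 1: the formula gives 13 = 13 = s_1.
Suppose the result is true for t = i, so s_i = 6·7^(i - 1) + 7.
Then s_{i+1} = 7·s_i - 42 = 7·(6·7^(i - 1) + 7) - 42 = 6·7^i + 7 = 6·7^((i+1) - 1) + 7,
which is the claimed formula at t = i+1.
By induction, the statement is established for all t ≥ 1.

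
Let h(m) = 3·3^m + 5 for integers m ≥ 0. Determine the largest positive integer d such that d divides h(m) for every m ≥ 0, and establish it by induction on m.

d = 2

Computing the first values: h(0) = 8 and h(1) = 14; gcd(8, 14) = 2, so d ≤ 2.
We prove 2 | 3·3^m + 5 for all m ≥ 0 by induction on m.
When m = 0: h(0) = 8 = 2·(4), so 2 | h(0).
Inductive step: assume the claim holds for m = j, i.e. 2 | h(j). Then
h(j+1) = 3·3^(j+1) + 5 = 3·(3·3^j + 5) - 10 = 3·h(j) - 10. The first term is divisible by 2 by the inductive hypothesis, and -10 is divisible by 2. Hence 2 | h(j+1).
Hence, by induction on m, the claim holds for every m ≥ 0.
Therefore the largest such d is 2.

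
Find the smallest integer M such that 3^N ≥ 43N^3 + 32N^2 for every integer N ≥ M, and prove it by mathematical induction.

At N = 9: 19683 < 33939, so the inequality fails and M ≥ 10. We prove 3^N ≥ 43N^3 + 32N^2 for all N ≥ 10.
When N = 10: 3^N = 59049 and 43N^3 + 32N^2 = 46200, so 59049 ≥ 46200.
Suppose the result is true for N = j, so 3^j ≥ 43j^3 + 32j^2.
Then 3^(j + 1) = 3·(3^j) ≥ 3·(43j^3 + 32j^2).
Also, for j ≥ 10 we have 3·(43j^3 + 32j^2) ≥ 43(j+1)^3 + 32(j+1)^2, since 3·(43j^3 + 32j^2) − (43(j+1)^3 + 32(j+1)^2) = 86j^3 - 65j^2 - 193j - 75, which is nonnegative for all j ≥ 10.
Combining, 3^(j + 1) ≥ 43(j+1)^3 + 32(j+1)^2.
Hence, by induction on N, the claim holds for every N ≥ 10.
Hence the smallest such M is 10.

M = 10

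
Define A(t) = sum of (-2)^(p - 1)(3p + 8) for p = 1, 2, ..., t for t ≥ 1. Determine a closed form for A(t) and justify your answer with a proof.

A(t) = -(-2)^t(t + 3) + 3

We claim A(t) = -(-2)^t(t + 3) + 3 for all t ≥ 1.
For the base case t = 1: A(1) = 11, and the closed form gives 11. They agree.
Suppose the result is true for t = p, so A(p) = -(-2)^p(p + 3) + 3.
Then A(p+1) = A(p) + ((-2)^p(3p + 11)) = (-(-2)^p(p + 3) + 3) + ((-2)^p(3p + 11)).
Simplifying, A(p+1) = -(-2)^(p + 1)p - (-2)^(p + 3) + 3 = -(-2)^(p+1)((p+1) + 3) + 3,
which is the closed form with t = p+1.
This completes the induction.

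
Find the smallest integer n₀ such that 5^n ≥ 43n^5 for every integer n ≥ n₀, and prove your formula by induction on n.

At n = 9: 1953125 < 2539107, so the inequality fails and n₀ ≥ 10. We prove 5^n ≥ 43n^5 for all n ≥ 10.
When n = 10: 5^n = 9765625 and 43n^5 = 4300000, so 9765625 ≥ 4300000.
Suppose the result is true for n = j, so 5^j ≥ 43j^5.
Then 5^(j + 1) = 5·(5^j) ≥ 5·(43j^5).
Also, for j ≥ 10 we have 5·(43j^5) ≥ 43(j+1)^5, since 5 ≥ (1 + 1/j)^5 for all j ≥ 10.
Combining, 5^(j + 1) ≥ 43(j+1)^5.
This completes the induction.
Hence the smallest such n₀ is 10.

n₀ = 10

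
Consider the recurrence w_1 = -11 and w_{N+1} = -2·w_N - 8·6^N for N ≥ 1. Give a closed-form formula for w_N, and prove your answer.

Computing the first terms: w_1 = -11, w_2 = -26, w_3 = -236. This suggests w_N = -5(-2)^(N - 1) - 6^N.
Base step (N = 1): the formula gives -11 = -11 = w_1.
For the inductive step, assume it holds for an arbitrary j ≥ 1, so w_j = -5(-2)^(j - 1) - 6^j.
Then w_{j+1} = -2·w_j - 8·6^j = -2·(-5(-2)^(j - 1) - 6^j) - 8·6^j = -5(-2)^j - 6^(j + 1) = -5(-2)^((j+1) - 1) - 6^(j+1),
which is the claimed formula at N = j+1.
Hence, by induction on N, the claim holds for every N ≥ 1.

w_N = -5(-2)^(N - 1) - 6^N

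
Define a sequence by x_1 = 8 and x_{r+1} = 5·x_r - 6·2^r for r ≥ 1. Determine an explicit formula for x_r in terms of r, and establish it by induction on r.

x_r = 2^(r + 1) + 4·5^(r - 1)

Computing the first terms: x_1 = 8, x_2 = 28, x_3 = 116. This suggests x_r = 2^(r + 1) + 4·5^(r - 1).
When r = 1: the formula gives 8 = 8 = x_1.
Suppose the result is true for r = m, so x_m = 2^(m + 1) + 4·5^(m - 1).
Then x_{m+1} = 5·x_m - 6·2^m = 5·(2^(m + 1) + 4·5^(m - 1)) - 6·2^m = 2^(m + 2) + 4·5^m = 2^((m+1) + 1) + 4·5^((m+1) - 1),
which is the claimed formula at r = m+1.
Hence, by induction on r, the claim holds for every r ≥ 1.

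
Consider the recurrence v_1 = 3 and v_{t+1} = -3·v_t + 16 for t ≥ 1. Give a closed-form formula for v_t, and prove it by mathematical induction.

Computing the first terms: v_1 = 3, v_2 = 7, v_3 = -5. This suggests v_t = -(-3)^(t - 1) + 4.
Base step (t = 1): the formula gives 3 = 3 = v_1.
Inductive step: suppose the statement holds for some r ≥ 1, so v_r = -(-3)^(r - 1) + 4.
Then v_{r+1} = -3·v_r + 16 = -3·(-(-3)^(r - 1) + 4) + 16 = -(-3)^r + 4 = -(-3)^((r+1) - 1) + 4,
which is the claimed formula at t = r+1.
By the principle of mathematical induction, the result holds for all t ≥ 1.

v_t = -(-3)^(t - 1) + 4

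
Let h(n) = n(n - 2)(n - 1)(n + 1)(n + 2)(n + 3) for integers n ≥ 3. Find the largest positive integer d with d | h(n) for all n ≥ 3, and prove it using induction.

Computing the first values: h(3) = 720 and h(4) = 5040; gcd(720, 5040) = 720, so d ≤ 720.
We prove 720 | n(n - 2)(n - 1)(n + 1)(n + 2)(n + 3) for all n ≥ 3 by induction on n.
Base step (n = 3): h(3) = 720 = 720·(1), so 720 | h(3).
For the inductive step, assume it holds for an arbitrary p ≥ 3, i.e. 720 | h(p). Then
h(p+1) − h(p) = (p-1)·p·(p+1)·(p+2)·(p+3)·(p+4) − (p-2)·(p-1)·p·(p+1)·(p+2)·(p+3) = (p-1)·p·(p+1)·(p+2)·(p+3)·[(p+4) − (p-2)] = 6·(p-1)·p·(p+1)·(p+2)·(p+3). The product of 5 consecutive integers is divisible by (5)! = 120, so h(p+1) − h(p) is divisible by 6·120 = 720. By the inductive hypothesis 720 | h(p), hence 720 | h(p+1).
Hence, by induction on n, the claim holds for every n ≥ 3.
Therefore the largest such d is 720.

d = 720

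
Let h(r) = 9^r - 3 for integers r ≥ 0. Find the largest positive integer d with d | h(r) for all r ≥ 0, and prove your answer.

Computing the first values: h(0) = -2 and h(1) = 6; gcd(-2, 6) = 2, so d ≤ 2.
We prove 2 | 9^r - 3 for all r ≥ 0 by induction on r.
For the base case r = 0: h(0) = -2 = 2·(-1), so 2 | h(0).
Suppose the result is true for r = k, i.e. 2 | h(k). Then
h(k+1) = 9^(k+1) - 3 = 9·(9^k - 3) + 24 = 9·h(k) + 24. The first term is divisible by 2 by the inductive hypothesis, and 24 is divisible by 2. Hence 2 | h(k+1).
By induction, the statement is established for all r ≥ 0.
Therefore the largest such d is 2.

d = 2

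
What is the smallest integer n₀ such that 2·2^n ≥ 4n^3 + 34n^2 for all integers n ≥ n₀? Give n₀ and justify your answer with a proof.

At n = 12: 8192 < 11808, so the inequality fails and n₀ ≥ 13. We prove 2·2^n ≥ 4n^3 + 34n^2 for all n ≥ 13.
Base case (n = 13): 2·2^n = 16384 and 4n^3 + 34n^2 = 14534, so 16384 ≥ 14534.
Inductive step: suppose the statement holds for some p ≥ 13, so 2·2^p ≥ 4p^3 + 34p^2.
Then 2·2^(p + 1) = 2·(2·2^p) ≥ 2·(4p^3 + 34p^2).
Also, for p ≥ 13 we have 2·(4p^3 + 34p^2) ≥ 4(p+1)^3 + 34(p+1)^2, since 2·(4p^3 + 34p^2) − (4(p+1)^3 + 34(p+1)^2) = 4p^3 + 22p^2 - 80p - 38, which is nonnegative for all p ≥ 13.
Combining, 2·2^(p + 1) ≥ 4(p+1)^3 + 34(p+1)^2.
By the principle of mathematical induction, the result holds for all n ≥ 13.
Hence the smallest such n₀ is 13.

n₀ = 13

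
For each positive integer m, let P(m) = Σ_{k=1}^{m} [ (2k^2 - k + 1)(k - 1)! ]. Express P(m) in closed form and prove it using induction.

We claim P(m) = (2m + 1)m! - 1 for all m ≥ 1.
Base step (m = 1): P(1) = 2, and the closed form gives 2. They agree.
For the inductive step, assume it holds for an arbitrary k ≥ 1, so P(k) = (2k + 1)k! - 1.
Then P(k+1) = P(k) + ((2k^2 + 3k + 2)k!) = ((2k + 1)k! - 1) + ((2k^2 + 3k + 2)k!).
Simplifying, P(k+1) = (2(k+1) + 1)(k+1)! - 1,
which is the closed form with m = k+1.
By induction, the statement is established for all m ≥ 1.

P(m) = (2m + 1)m! - 1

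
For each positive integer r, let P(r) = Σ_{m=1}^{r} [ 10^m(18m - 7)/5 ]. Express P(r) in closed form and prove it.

We claim P(r) = 2·10^r(2r - 1) + 2 for all r ≥ 1.
Base step (r = 1): P(1) = 22, and the closed form gives 22. They agree.
Inductive step: assume the claim holds for r = m, so P(m) = 2·10^m(2m - 1) + 2.
Then P(m+1) = P(m) + (10^m(36m + 22)) = (2·10^m(2m - 1) + 2) + (10^m(36m + 22)).
Simplifying, P(m+1) = 40·10^m·m + 20·10^m + 2 = 2·10^(m+1)(2(m+1) - 1) + 2,
which is the closed form with r = m+1.
By the principle of mathematical induction, the result holds for all r ≥ 1.

P(r) = 2·10^r(2r - 1) + 2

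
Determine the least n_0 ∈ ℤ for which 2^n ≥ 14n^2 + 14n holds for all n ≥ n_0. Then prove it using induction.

n_0 = 11

At n = 10: 1024 < 1540, so the inequality fails and n_0 ≥ 11. We prove 2^n ≥ 14n^2 + 14n for all n ≥ 11.
When n = 11: 2^n = 2048 and 14n^2 + 14n = 1848, so 2048 ≥ 1848.
For the inductive step, assume it holds for an arbitrary i ≥ 11, so 2^i ≥ 14i^2 + 14i.
Then 2^(i + 1) = 2·(2^i) ≥ 2·(14i^2 + 14i).
Also, for i ≥ 11 we have 2·(14i^2 + 14i) ≥ 14(i+1)^2 + 14(i+1), since 2·(14i^2 + 14i) − (14(i+1)^2 + 14(i+1)) = 14i^2 - 14i - 28, which is nonnegative for all i ≥ 11.
Combining, 2^(i + 1) ≥ 14(i+1)^2 + 14(i+1).
Hence, by induction on n, the claim holds for every n ≥ 11.
Hence the smallest such n_0 is 11.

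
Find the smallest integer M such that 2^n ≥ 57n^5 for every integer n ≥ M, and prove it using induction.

At n = 30: 1073741824 < 1385100000, so the inequality fails and M ≥ 31. We prove 2^n ≥ 57n^5 for all n ≥ 31.
For the base case n = 31: 2^n = 2147483648 and 57n^5 = 1631861607, so 2147483648 ≥ 1631861607.
For the inductive step, assume it holds for an arbitrary i ≥ 31, so 2^i ≥ 57i^5.
Then 2^(i + 1) = 2·(2^i) ≥ 2·(57i^5).
Also, for i ≥ 31 we have 2·(57i^5) ≥ 57(i+1)^5, since 2 ≥ (1 + 1/i)^5 for all i ≥ 31.
Combining, 2^(i + 1) ≥ 57(i+1)^5.
This completes the induction.
Hence the smallest such M is 31.

M = 31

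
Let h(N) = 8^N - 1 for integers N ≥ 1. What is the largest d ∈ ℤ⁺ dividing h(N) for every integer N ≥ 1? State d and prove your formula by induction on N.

Computing the first values: h(1) = 7 and h(2) = 63; gcd(7, 63) = 7, so d ≤ 7.
We prove 7 | 8^N - 1 for all N ≥ 1 by induction on N.
When N = 1: h(1) = 7 = 7·(1), so 7 | h(1).
Inductive step: suppose the statement holds for some m ≥ 1, i.e. 7 | h(m). Then
8^{m+1} − 1^{m+1} = 8·8^m − 1·1^m = 8·(8^m − 1^m) + (7)·1^m. The first term is divisible by 7 by the inductive hypothesis, and the second term (7)·1^m is divisible by 7 since 7 | 7. Hence 7 | h(m+1).
By induction, the statement is established for all N ≥ 1.
Therefore the largest such d is 7.

d = 7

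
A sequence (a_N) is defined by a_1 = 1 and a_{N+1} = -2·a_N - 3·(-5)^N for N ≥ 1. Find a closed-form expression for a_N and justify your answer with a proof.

Computing the first terms: a_1 = 1, a_2 = 13, a_3 = -101. This suggests a_N = -3(-2)^N + (-5)^N.
Base case (N = 1): the formula gives 1 = 1 = a_1.
For the inductive step, assume it holds for an arbitrary k ≥ 1, so a_k = -3(-2)^k + (-5)^k.
Then a_{k+1} = -2·a_k - 3·(-5)^k = -2·(-3(-2)^k + (-5)^k) - 3·(-5)^k = -3(-2)^(k + 1) + (-5)^(k + 1),
which is the claimed formula at N = k+1.
By induction, the statement is established for all N ≥ 1.

a_N = -3(-2)^N + (-5)^N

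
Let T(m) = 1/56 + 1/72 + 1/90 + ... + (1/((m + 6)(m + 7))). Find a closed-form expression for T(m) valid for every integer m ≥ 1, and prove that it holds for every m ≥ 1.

T(m) = m/(7(m + 7))

We claim T(m) = m/(7(m + 7)) for all m ≥ 1.
Base case (m = 1): T(1) = 1/56, and the closed form gives 1/56. They agree.
Inductive step: assume the claim holds for m = i, so T(i) = i/(7(i + 7)).
Then T(i+1) = T(i) + (1/((i + 7)(i + 8))) = (i/(7(i + 7))) + (1/((i + 7)(i + 8))).
Simplifying, T(i+1) = (i + 1)/(7(i + 8)) = (i+1)/(7((i+1) + 7)),
which is the closed form with m = i+1.
This completes the induction.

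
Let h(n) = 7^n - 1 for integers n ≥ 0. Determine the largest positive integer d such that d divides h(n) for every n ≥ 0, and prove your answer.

d = 6

Computing the first values: h(0) = 0 and h(1) = 6; gcd(0, 6) = 6, so d ≤ 6.
We prove 6 | 7^n - 1 for all n ≥ 0 by induction on n.
For the base case n = 0: h(0) = 0 = 6·(0), so 6 | h(0).
Inductive step: suppose the statement holds for some r ≥ 0, i.e. 6 | h(r). Then
h(r+1) = 7^(r+1) - 1 = 7·(7^r - 1) + 6 = 7·h(r) + 6. The first term is divisible by 6 by the inductive hypothesis, and 6 is divisible by 6. Hence 6 | h(r+1).
This completes the induction.
Therefore the largest such d is 6.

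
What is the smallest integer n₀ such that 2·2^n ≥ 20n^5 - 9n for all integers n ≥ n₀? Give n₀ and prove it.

At n = 27: 268435456 < 286977897, so the inequality fails and n₀ ≥ 28. We prove 2·2^n ≥ 20n^5 - 9n for all n ≥ 28.
Base case (n = 28): 2·2^n = 536870912 and 20n^5 - 9n = 344207108, so 536870912 ≥ 344207108.
Suppose the result is true for n = m, so 2·2^m ≥ 20m^5 - 9m.
Then 2·2^(m + 1) = 2·(2·2^m) ≥ 2·(20m^5 - 9m).
Also, for m ≥ 28 we have 2·(20m^5 - 9m) ≥ 20(m+1)^5 - 9(m+1), since 2·(20m^5 - 9m) − (20(m+1)^5 - 9(m+1)) = 20m^5 - 100m^4 - 200m^3 - 200m^2 - 109m - 11, which is nonnegative for all m ≥ 28.
Combining, 2·2^(m + 1) ≥ 20(m+1)^5 - 9(m+1).
This completes the induction.
Hence the smallest such n₀ is 28.

n₀ = 28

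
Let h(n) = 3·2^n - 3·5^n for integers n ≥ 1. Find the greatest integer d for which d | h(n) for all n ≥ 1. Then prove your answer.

d = 9

Computing the first values: h(1) = -9 and h(2) = -63; gcd(-9, -63) = 9, so d ≤ 9.
We prove 9 | 3·2^n - 3·5^n for all n ≥ 1 by induction on n.
Base step (n = 1): h(1) = -9 = 9·(-1), so 9 | h(1).
Suppose the result is true for n = j, i.e. 9 | h(j). Then
h(j+1) − 5·h(j) = (3·2^(j+1) - 3·5^(j+1)) − 5·(3·2^j - 3·5^j) = (3)·2^j·(2 − 5) = (-9)·2^j. Since 9 | h(j) by the inductive hypothesis, 9 | 5·h(j); and 9 | -9 since -9 = 9·-1. Therefore 9 | h(j+1).
By the principle of mathematical induction, the result holds for all n ≥ 1.
Therefore the largest such d is 9.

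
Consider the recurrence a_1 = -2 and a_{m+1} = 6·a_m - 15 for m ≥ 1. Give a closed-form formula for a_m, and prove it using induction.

a_m = -5·6^(m - 1) + 3

Computing the first terms: a_1 = -2, a_2 = -27, a_3 = -177. This suggests a_m = -5·6^(m - 1) + 3.
When m = 1: the formula gives -2 = -2 = a_1.
Suppose the result is true for m = p, so a_p = -5·6^(p - 1) + 3.
Then a_{p+1} = 6·a_p - 15 = 6·(-5·6^(p - 1) + 3) - 15 = -5·6^p + 3 = -5·6^((p+1) - 1) + 3,
which is the claimed formula at m = p+1.
By the principle of mathematical induction, the result holds for all m ≥ 1.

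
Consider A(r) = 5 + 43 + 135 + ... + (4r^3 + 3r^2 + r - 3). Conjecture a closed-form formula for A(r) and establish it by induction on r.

We claim A(r) = r(r^3 + 3r^2 + 3r - 2) for all r ≥ 1.
For the base case r = 1: A(1) = 5, and the closed form gives 5. They agree.
For the inductive step, assume it holds for an arbitrary i ≥ 1, so A(i) = i(i^3 + 3i^2 + 3i - 2).
Then A(i+1) = A(i) + (4i^3 + 15i^2 + 19i + 5) = (i(i^3 + 3i^2 + 3i - 2)) + (4i^3 + 15i^2 + 19i + 5).
Simplifying, A(i+1) = (i + 1)(i^3 + 6i^2 + 12i + 5) = (i+1)((i+1)^3 + 3(i+1)^2 + 3(i+1) - 2),
which is the closed form with r = i+1.
By the principle of mathematical induction, the result holds for all r ≥ 1.

A(r) = r(r^3 + 3r^2 + 3r - 2)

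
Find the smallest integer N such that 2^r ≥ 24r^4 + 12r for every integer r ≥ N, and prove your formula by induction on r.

N = 23

At r = 22: 4194304 < 5622408, so the inequality fails and N ≥ 23. We prove 2^r ≥ 24r^4 + 12r for all r ≥ 23.
Base case (r = 23): 2^r = 8388608 and 24r^4 + 12r = 6716460, so 8388608 ≥ 6716460.
Inductive step: suppose the statement holds for some i ≥ 23, so 2^i ≥ 24i^4 + 12i.
Then 2^(i + 1) = 2·(2^i) ≥ 2·(24i^4 + 12i).
Also, for i ≥ 23 we have 2·(24i^4 + 12i) ≥ 24(i+1)^4 + 12(i+1), since 2·(24i^4 + 12i) − (24(i+1)^4 + 12(i+1)) = 24i^4 - 96i^3 - 144i^2 - 84i - 36, which is nonnegative for all i ≥ 23.
Combining, 2^(i + 1) ≥ 24(i+1)^4 + 12(i+1).
This completes the induction.
Hence the smallest such N is 23.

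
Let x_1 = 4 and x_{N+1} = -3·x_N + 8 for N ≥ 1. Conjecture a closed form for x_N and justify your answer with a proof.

x_N = 2(-3)^(N - 1) + 2

Computing the first terms: x_1 = 4, x_2 = -4, x_3 = 20. This suggests x_N = 2(-3)^(N - 1) + 2.
When N = 1: the formula gives 4 = 4 = x_1.
For the inductive step, assume it holds for an arbitrary r ≥ 1, so x_r = 2(-3)^(r - 1) + 2.
Then x_{r+1} = -3·x_r + 8 = -3·(2(-3)^(r - 1) + 2) + 8 = 2(-3)^r + 2 = 2(-3)^((r+1) - 1) + 2,
which is the claimed formula at N = r+1.
This completes the induction.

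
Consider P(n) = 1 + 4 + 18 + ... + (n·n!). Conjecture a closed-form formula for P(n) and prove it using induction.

We claim P(n) = (n + 1)! - 1 for all n ≥ 1.
When n = 1: P(1) = 1, and the closed form gives 1. They agree.
Suppose the result is true for n = i, so P(i) = (i + 1)! - 1.
Then P(i+1) = P(i) + ((i + 1)(i + 1)!) = ((i + 1)! - 1) + ((i + 1)(i + 1)!).
Simplifying, P(i+1) = ((i+1) + 1)! - 1,
which is the closed form with n = i+1.
This completes the induction.

P(n) = (n + 1)! - 1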